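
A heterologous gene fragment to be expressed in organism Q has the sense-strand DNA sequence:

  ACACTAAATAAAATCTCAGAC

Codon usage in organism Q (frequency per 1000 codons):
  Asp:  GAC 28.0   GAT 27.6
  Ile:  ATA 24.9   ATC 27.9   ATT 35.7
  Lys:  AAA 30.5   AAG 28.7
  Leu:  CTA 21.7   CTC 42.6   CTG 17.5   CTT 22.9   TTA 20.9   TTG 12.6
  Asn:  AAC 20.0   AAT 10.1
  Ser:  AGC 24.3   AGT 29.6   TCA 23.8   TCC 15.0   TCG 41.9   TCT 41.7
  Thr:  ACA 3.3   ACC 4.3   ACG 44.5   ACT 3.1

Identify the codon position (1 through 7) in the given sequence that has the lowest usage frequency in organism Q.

1

Codon 1 ACA (Thr): 3.3 per 1000.
Codon 2 CTA (Leu): 21.7 per 1000.
Codon 3 AAT (Asn): 10.1 per 1000.
Codon 4 AAA (Lys): 30.5 per 1000.
Codon 5 ATC (Ile): 27.9 per 1000.
Codon 6 TCA (Ser): 23.8 per 1000.
Codon 7 GAC (Asp): 28.0 per 1000.
Lowest frequency is 3.3 at codon 1.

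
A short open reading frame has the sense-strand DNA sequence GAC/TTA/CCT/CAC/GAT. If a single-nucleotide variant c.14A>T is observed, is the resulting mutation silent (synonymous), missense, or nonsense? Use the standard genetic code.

Position 14 falls in codon 5: GAT → Asp.
After the substitution the codon is GTT → Val.
Asp ≠ Val, so this is a missense mutation.

missense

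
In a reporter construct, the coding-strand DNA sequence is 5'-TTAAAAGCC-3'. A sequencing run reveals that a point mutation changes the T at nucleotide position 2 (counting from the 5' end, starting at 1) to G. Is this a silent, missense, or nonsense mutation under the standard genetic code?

Position 2 falls in codon 1: TTA → Leu.
After the substitution the codon is TGA → Stop.
The new codon is a stop codon, so this is a nonsense mutation.

nonsense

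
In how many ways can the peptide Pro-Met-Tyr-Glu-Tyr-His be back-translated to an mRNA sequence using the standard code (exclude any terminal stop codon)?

64

Pro: 4 codons.
Met: 1 codon.
Tyr: 2 codons.
Glu: 2 codons.
Tyr: 2 codons.
His: 2 codons.
4 × 1 × 2 × 2 × 2 × 2 = 64.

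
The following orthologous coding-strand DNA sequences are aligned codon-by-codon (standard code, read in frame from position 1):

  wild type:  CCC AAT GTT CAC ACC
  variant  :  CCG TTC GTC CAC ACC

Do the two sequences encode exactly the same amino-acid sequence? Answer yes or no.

no

Codon 1: CCC Pro / CCG Pro — synonymous.
Codon 2: AAT Asn / TTC Phe — nonsynonymous.
Codon 3: GTT Val / GTC Val — synonymous.
Codon 4: CAC His / CAC His — identical.
Codon 5: ACC Thr / ACC Thr — identical.
Nonsynonymous differences: 1 → different protein.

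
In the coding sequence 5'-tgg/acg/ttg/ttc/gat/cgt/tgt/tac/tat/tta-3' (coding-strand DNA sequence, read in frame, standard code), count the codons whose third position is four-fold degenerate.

Codon 1 TGG (Trp): third position 1-fold.
Codon 2 ACG (Thr): third position 4-fold.
Codon 3 TTG (Leu): third position 2-fold.
Codon 4 TTC (Phe): third position 2-fold.
Codon 5 GAT (Asp): third position 2-fold.
Codon 6 CGT (Arg): third position 4-fold.
Codon 7 TGT (Cys): third position 2-fold.
Codon 8 TAC (Tyr): third position 2-fold.
Codon 9 TAT (Tyr): third position 2-fold.
Codon 10 TTA (Leu): third position 2-fold.
Four-fold degenerate third positions: 2.

2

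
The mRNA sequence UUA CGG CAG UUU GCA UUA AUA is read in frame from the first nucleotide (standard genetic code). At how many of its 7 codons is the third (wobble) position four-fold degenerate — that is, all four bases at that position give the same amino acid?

Codon 1 UUA (Leu): third position 2-fold.
Codon 2 CGG (Arg): third position 4-fold.
Codon 3 CAG (Gln): third position 2-fold.
Codon 4 UUU (Phe): third position 2-fold.
Codon 5 GCA (Ala): third position 4-fold.
Codon 6 UUA (Leu): third position 2-fold.
Codon 7 AUA (Ile): third position 3-fold.
Four-fold degenerate third positions: 2.

2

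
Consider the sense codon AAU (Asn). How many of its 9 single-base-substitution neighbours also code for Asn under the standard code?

1

Position 1: none → 0 synonymous.
Position 2: none → 0 synonymous.
Position 3: AAC → 1 synonymous.
Total: 0 + 0 + 1 = 1.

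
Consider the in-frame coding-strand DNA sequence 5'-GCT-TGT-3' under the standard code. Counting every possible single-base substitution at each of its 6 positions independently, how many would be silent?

4

Codon 1 (GCT, Ala): 3 synonymous substitutions.
Codon 2 (TGT, Cys): 1 synonymous substitution.
Total: 3 + 1 = 4.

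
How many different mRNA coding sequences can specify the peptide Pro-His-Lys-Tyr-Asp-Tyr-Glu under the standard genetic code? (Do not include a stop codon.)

Pro: 4 codons.
His: 2 codons.
Lys: 2 codons.
Tyr: 2 codons.
Asp: 2 codons.
Tyr: 2 codons.
Glu: 2 codons.
4 × 2 × 2 × 2 × 2 × 2 × 2 = 256.

256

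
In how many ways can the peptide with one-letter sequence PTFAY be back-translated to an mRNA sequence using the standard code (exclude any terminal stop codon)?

Pro: 4 codons.
Thr: 4 codons.
Phe: 2 codons.
Ala: 4 codons.
Tyr: 2 codons.
4 × 4 × 2 × 4 × 2 = 256.

256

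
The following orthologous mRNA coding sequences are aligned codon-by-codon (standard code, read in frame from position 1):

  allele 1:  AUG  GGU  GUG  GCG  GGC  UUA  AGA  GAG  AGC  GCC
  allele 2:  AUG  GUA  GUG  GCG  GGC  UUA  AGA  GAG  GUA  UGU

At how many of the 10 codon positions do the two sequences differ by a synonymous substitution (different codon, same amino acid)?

Codon 1: AUG Met / AUG Met — identical.
Codon 2: GGU Gly / GUA Val — nonsynonymous.
Codon 3: GUG Val / GUG Val — identical.
Codon 4: GCG Ala / GCG Ala — identical.
Codon 5: GGC Gly / GGC Gly — identical.
Codon 6: UUA Leu / UUA Leu — identical.
Codon 7: AGA Arg / AGA Arg — identical.
Codon 8: GAG Glu / GAG Glu — identical.
Codon 9: AGC Ser / GUA Val — nonsynonymous.
Codon 10: GCC Ala / UGU Cys — nonsynonymous.
Synonymous differences: 0.

0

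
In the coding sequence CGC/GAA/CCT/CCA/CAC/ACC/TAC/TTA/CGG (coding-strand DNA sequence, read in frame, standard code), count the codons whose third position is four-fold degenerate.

Codon 1 CGC (Arg): third position 4-fold.
Codon 2 GAA (Glu): third position 2-fold.
Codon 3 CCT (Pro): third position 4-fold.
Codon 4 CCA (Pro): third position 4-fold.
Codon 5 CAC (His): third position 2-fold.
Codon 6 ACC (Thr): third position 4-fold.
Codon 7 TAC (Tyr): third position 2-fold.
Codon 8 TTA (Leu): third position 2-fold.
Codon 9 CGG (Arg): third position 4-fold.
Four-fold degenerate third positions: 5.

5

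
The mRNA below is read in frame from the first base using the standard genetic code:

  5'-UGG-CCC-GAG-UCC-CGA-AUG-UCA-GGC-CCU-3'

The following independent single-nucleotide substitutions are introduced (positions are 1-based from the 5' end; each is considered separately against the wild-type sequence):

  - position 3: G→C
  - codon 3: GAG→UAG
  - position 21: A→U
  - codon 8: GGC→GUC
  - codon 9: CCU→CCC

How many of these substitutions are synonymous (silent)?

Codon 1: UGG (Trp) → UGC (Cys) — missense.
Codon 3: GAG (Glu) → UAG (Stop) — nonsense.
Codon 7: UCA (Ser) → UCU (Ser) — synonymous.
Codon 8: GGC (Gly) → GUC (Val) — missense.
Codon 9: CCU (Pro) → CCC (Pro) — synonymous.
Synonymous: 2 of 5.

2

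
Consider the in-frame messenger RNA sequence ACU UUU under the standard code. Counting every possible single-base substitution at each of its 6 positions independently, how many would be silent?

Codon 1 (ACU, Thr): 3 synonymous substitutions.
Codon 2 (UUU, Phe): 1 synonymous substitution.
Total: 3 + 1 = 4.

4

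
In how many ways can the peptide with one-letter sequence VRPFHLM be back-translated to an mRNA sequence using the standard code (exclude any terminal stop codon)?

Val: 4 codons.
Arg: 6 codons.
Pro: 4 codons.
Phe: 2 codons.
His: 2 codons.
Leu: 6 codons.
Met: 1 codon.
4 × 6 × 4 × 2 × 2 × 6 × 1 = 2304.

2304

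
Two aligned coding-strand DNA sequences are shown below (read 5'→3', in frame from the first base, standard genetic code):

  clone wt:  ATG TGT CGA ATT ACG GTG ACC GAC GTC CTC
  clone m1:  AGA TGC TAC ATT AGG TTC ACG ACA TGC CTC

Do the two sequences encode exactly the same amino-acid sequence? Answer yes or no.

Codon 1: ATG Met / AGA Arg — nonsynonymous.
Codon 2: TGT Cys / TGC Cys — synonymous.
Codon 3: CGA Arg / TAC Tyr — nonsynonymous.
Codon 4: ATT Ile / ATT Ile — identical.
Codon 5: ACG Thr / AGG Arg — nonsynonymous.
Codon 6: GTG Val / TTC Phe — nonsynonymous.
Codon 7: ACC Thr / ACG Thr — synonymous.
Codon 8: GAC Asp / ACA Thr — nonsynonymous.
Codon 9: GTC Val / TGC Cys — nonsynonymous.
Codon 10: CTC Leu / CTC Leu — identical.
Nonsynonymous differences: 6 → different protein.

no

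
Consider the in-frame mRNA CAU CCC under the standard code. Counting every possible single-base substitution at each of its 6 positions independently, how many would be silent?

Codon 1 (CAU, His): 1 synonymous substitution.
Codon 2 (CCC, Pro): 3 synonymous substitutions.
Total: 1 + 3 = 4.

4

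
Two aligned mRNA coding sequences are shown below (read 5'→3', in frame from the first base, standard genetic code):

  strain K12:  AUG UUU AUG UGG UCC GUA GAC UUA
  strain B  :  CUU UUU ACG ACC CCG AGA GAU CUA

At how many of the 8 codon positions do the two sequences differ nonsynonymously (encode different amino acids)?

Codon 1: AUG Met / CUU Leu — nonsynonymous.
Codon 2: UUU Phe / UUU Phe — identical.
Codon 3: AUG Met / ACG Thr — nonsynonymous.
Codon 4: UGG Trp / ACC Thr — nonsynonymous.
Codon 5: UCC Ser / CCG Pro — nonsynonymous.
Codon 6: GUA Val / AGA Arg — nonsynonymous.
Codon 7: GAC Asp / GAU Asp — synonymous.
Codon 8: UUA Leu / CUA Leu — synonymous.
Nonsynonymous differences: 5.

5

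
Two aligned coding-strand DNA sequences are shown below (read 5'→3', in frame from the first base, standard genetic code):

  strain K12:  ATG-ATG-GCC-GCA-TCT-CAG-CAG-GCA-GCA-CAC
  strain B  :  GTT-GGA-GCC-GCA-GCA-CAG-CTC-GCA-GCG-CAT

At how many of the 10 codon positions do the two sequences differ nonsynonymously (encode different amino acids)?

Codon 1: ATG Met / GTT Val — nonsynonymous.
Codon 2: ATG Met / GGA Gly — nonsynonymous.
Codon 3: GCC Ala / GCC Ala — identical.
Codon 4: GCA Ala / GCA Ala — identical.
Codon 5: TCT Ser / GCA Ala — nonsynonymous.
Codon 6: CAG Gln / CAG Gln — identical.
Codon 7: CAG Gln / CTC Leu — nonsynonymous.
Codon 8: GCA Ala / GCA Ala — identical.
Codon 9: GCA Ala / GCG Ala — synonymous.
Codon 10: CAC His / CAT His — synonymous.
Nonsynonymous differences: 4.

4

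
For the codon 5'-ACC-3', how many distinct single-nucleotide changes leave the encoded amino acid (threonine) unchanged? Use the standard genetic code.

3

Position 1: none → 0 synonymous.
Position 2: none → 0 synonymous.
Position 3: ACU, ACA, ACG → 3 synonymous.
Total: 0 + 0 + 3 = 3.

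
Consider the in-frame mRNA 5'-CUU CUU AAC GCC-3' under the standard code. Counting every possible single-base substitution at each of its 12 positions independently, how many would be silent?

10

Codon 1 (CUU, Leu): 3 synonymous substitutions.
Codon 2 (CUU, Leu): 3 synonymous substitutions.
Codon 3 (AAC, Asn): 1 synonymous substitution.
Codon 4 (GCC, Ala): 3 synonymous substitutions.
Total: 3 + 3 + 1 + 3 = 10.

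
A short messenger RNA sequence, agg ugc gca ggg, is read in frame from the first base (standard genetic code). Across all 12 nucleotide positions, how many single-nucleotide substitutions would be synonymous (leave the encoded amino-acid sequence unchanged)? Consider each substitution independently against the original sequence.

Codon 1 (AGG, Arg): 2 synonymous substitutions.
Codon 2 (UGC, Cys): 1 synonymous substitution.
Codon 3 (GCA, Ala): 3 synonymous substitutions.
Codon 4 (GGG, Gly): 3 synonymous substitutions.
Total: 2 + 1 + 3 + 3 = 9.

9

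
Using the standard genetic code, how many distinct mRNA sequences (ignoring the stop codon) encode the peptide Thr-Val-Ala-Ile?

Thr: 4 codons.
Val: 4 codons.
Ala: 4 codons.
Ile: 3 codons.
4 × 4 × 4 × 3 = 192.

192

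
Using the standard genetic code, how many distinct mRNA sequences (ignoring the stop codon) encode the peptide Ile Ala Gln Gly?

Ile: 3 codons.
Ala: 4 codons.
Gln: 2 codons.
Gly: 4 codons.
3 × 4 × 2 × 4 = 96.

96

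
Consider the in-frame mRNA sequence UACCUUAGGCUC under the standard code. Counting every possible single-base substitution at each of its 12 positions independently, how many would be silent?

Codon 1 (UAC, Tyr): 1 synonymous substitution.
Codon 2 (CUU, Leu): 3 synonymous substitutions.
Codon 3 (AGG, Arg): 2 synonymous substitutions.
Codon 4 (CUC, Leu): 3 synonymous substitutions.
Total: 1 + 3 + 2 + 3 = 9.

9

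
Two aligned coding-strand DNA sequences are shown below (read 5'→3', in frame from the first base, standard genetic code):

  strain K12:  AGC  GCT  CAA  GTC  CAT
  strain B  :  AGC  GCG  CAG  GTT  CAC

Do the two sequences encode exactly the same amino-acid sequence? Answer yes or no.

yes

Codon 1: AGC Ser / AGC Ser — identical.
Codon 2: GCT Ala / GCG Ala — synonymous.
Codon 3: CAA Gln / CAG Gln — synonymous.
Codon 4: GTC Val / GTT Val — synonymous.
Codon 5: CAT His / CAC His — synonymous.
Nonsynonymous differences: 0 → same protein.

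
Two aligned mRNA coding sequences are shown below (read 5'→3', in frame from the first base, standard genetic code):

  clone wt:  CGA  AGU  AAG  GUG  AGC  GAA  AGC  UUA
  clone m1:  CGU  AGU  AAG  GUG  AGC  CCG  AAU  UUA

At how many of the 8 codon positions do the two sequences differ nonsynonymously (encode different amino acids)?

2

Codon 1: CGA Arg / CGU Arg — synonymous.
Codon 2: AGU Ser / AGU Ser — identical.
Codon 3: AAG Lys / AAG Lys — identical.
Codon 4: GUG Val / GUG Val — identical.
Codon 5: AGC Ser / AGC Ser — identical.
Codon 6: GAA Glu / CCG Pro — nonsynonymous.
Codon 7: AGC Ser / AAU Asn — nonsynonymous.
Codon 8: UUA Leu / UUA Leu — identical.
Nonsynonymous differences: 2.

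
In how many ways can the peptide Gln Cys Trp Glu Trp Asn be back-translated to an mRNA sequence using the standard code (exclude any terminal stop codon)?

16

Gln: 2 codons.
Cys: 2 codons.
Trp: 1 codon.
Glu: 2 codons.
Trp: 1 codon.
Asn: 2 codons.
2 × 2 × 1 × 2 × 1 × 2 = 16.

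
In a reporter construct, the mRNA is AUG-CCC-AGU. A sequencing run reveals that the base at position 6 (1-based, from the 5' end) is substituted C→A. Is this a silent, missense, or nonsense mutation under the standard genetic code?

Position 6 falls in codon 2: CCC → Pro.
After the substitution the codon is CCA → Pro.
Both encode Pro, so the change is synonymous.

silent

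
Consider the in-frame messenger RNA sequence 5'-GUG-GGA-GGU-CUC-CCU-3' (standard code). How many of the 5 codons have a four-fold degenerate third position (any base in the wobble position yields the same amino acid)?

5

Codon 1 GUG (Val): third position 4-fold.
Codon 2 GGA (Gly): third position 4-fold.
Codon 3 GGU (Gly): third position 4-fold.
Codon 4 CUC (Leu): third position 4-fold.
Codon 5 CCU (Pro): third position 4-fold.
Four-fold degenerate third positions: 5.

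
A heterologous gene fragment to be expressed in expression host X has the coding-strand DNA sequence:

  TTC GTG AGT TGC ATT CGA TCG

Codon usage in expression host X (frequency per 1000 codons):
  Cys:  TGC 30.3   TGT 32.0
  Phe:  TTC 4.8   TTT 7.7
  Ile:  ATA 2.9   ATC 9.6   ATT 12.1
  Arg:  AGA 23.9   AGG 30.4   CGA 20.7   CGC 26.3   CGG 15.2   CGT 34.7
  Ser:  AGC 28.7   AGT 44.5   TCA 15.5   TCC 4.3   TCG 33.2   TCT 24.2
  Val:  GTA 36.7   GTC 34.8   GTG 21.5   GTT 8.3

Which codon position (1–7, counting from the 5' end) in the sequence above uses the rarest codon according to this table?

Codon 1 TTC (Phe): 4.8 per 1000.
Codon 2 GTG (Val): 21.5 per 1000.
Codon 3 AGT (Ser): 44.5 per 1000.
Codon 4 TGC (Cys): 30.3 per 1000.
Codon 5 ATT (Ile): 12.1 per 1000.
Codon 6 CGA (Arg): 20.7 per 1000.
Codon 7 TCG (Ser): 33.2 per 1000.
Lowest frequency is 4.8 at codon 1.

1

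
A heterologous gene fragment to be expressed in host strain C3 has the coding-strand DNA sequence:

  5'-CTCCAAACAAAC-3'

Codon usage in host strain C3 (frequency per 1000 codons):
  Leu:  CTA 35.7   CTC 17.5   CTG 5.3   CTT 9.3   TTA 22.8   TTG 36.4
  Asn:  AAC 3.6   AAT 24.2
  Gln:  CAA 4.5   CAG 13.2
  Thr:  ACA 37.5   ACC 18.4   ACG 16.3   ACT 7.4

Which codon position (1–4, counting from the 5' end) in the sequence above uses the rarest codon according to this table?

4

Codon 1 CTC (Leu): 17.5 per 1000.
Codon 2 CAA (Gln): 4.5 per 1000.
Codon 3 ACA (Thr): 37.5 per 1000.
Codon 4 AAC (Asn): 3.6 per 1000.
Lowest frequency is 3.6 at codon 4.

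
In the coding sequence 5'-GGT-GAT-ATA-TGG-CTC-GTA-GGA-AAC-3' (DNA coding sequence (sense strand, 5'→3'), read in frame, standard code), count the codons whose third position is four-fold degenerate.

4

Codon 1 GGT (Gly): third position 4-fold.
Codon 2 GAT (Asp): third position 2-fold.
Codon 3 ATA (Ile): third position 3-fold.
Codon 4 TGG (Trp): third position 1-fold.
Codon 5 CTC (Leu): third position 4-fold.
Codon 6 GTA (Val): third position 4-fold.
Codon 7 GGA (Gly): third position 4-fold.
Codon 8 AAC (Asn): third position 2-fold.
Four-fold degenerate third positions: 4.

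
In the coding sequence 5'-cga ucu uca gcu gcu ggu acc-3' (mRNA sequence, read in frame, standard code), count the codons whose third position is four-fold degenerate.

7

Codon 1 CGA (Arg): third position 4-fold.
Codon 2 UCU (Ser): third position 4-fold.
Codon 3 UCA (Ser): third position 4-fold.
Codon 4 GCU (Ala): third position 4-fold.
Codon 5 GCU (Ala): third position 4-fold.
Codon 6 GGU (Gly): third position 4-fold.
Codon 7 ACC (Thr): third position 4-fold.
Four-fold degenerate third positions: 7.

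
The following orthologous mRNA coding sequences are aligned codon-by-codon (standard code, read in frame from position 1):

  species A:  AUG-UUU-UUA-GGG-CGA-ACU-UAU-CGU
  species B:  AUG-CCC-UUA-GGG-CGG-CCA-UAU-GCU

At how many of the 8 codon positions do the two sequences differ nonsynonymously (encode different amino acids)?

3

Codon 1: AUG Met / AUG Met — identical.
Codon 2: UUU Phe / CCC Pro — nonsynonymous.
Codon 3: UUA Leu / UUA Leu — identical.
Codon 4: GGG Gly / GGG Gly — identical.
Codon 5: CGA Arg / CGG Arg — synonymous.
Codon 6: ACU Thr / CCA Pro — nonsynonymous.
Codon 7: UAU Tyr / UAU Tyr — identical.
Codon 8: CGU Arg / GCU Ala — nonsynonymous.
Nonsynonymous differences: 3.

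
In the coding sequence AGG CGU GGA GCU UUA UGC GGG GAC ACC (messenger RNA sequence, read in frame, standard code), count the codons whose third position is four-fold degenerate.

5

Codon 1 AGG (Arg): third position 2-fold.
Codon 2 CGU (Arg): third position 4-fold.
Codon 3 GGA (Gly): third position 4-fold.
Codon 4 GCU (Ala): third position 4-fold.
Codon 5 UUA (Leu): third position 2-fold.
Codon 6 UGC (Cys): third position 2-fold.
Codon 7 GGG (Gly): third position 4-fold.
Codon 8 GAC (Asp): third position 2-fold.
Codon 9 ACC (Thr): third position 4-fold.
Four-fold degenerate third positions: 5.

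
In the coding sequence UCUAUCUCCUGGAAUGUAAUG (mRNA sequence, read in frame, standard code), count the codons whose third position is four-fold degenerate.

3

Codon 1 UCU (Ser): third position 4-fold.
Codon 2 AUC (Ile): third position 3-fold.
Codon 3 UCC (Ser): third position 4-fold.
Codon 4 UGG (Trp): third position 1-fold.
Codon 5 AAU (Asn): third position 2-fold.
Codon 6 GUA (Val): third position 4-fold.
Codon 7 AUG (Met): third position 1-fold.
Four-fold degenerate third positions: 3.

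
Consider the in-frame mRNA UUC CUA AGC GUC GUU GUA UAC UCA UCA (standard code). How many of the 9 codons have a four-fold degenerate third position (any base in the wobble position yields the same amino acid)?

6

Codon 1 UUC (Phe): third position 2-fold.
Codon 2 CUA (Leu): third position 4-fold.
Codon 3 AGC (Ser): third position 2-fold.
Codon 4 GUC (Val): third position 4-fold.
Codon 5 GUU (Val): third position 4-fold.
Codon 6 GUA (Val): third position 4-fold.
Codon 7 UAC (Tyr): third position 2-fold.
Codon 8 UCA (Ser): third position 4-fold.
Codon 9 UCA (Ser): third position 4-fold.
Four-fold degenerate third positions: 6.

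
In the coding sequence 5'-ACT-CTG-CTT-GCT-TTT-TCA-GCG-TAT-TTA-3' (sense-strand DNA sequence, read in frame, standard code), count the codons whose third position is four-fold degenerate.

6

Codon 1 ACT (Thr): third position 4-fold.
Codon 2 CTG (Leu): third position 4-fold.
Codon 3 CTT (Leu): third position 4-fold.
Codon 4 GCT (Ala): third position 4-fold.
Codon 5 TTT (Phe): third position 2-fold.
Codon 6 TCA (Ser): third position 4-fold.
Codon 7 GCG (Ala): third position 4-fold.
Codon 8 TAT (Tyr): third position 2-fold.
Codon 9 TTA (Leu): third position 2-fold.
Four-fold degenerate third positions: 6.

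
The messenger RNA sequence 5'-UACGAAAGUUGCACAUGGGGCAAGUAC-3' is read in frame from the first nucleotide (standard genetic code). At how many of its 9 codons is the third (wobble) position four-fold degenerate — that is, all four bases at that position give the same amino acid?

2

Codon 1 UAC (Tyr): third position 2-fold.
Codon 2 GAA (Glu): third position 2-fold.
Codon 3 AGU (Ser): third position 2-fold.
Codon 4 UGC (Cys): third position 2-fold.
Codon 5 ACA (Thr): third position 4-fold.
Codon 6 UGG (Trp): third position 1-fold.
Codon 7 GGC (Gly): third position 4-fold.
Codon 8 AAG (Lys): third position 2-fold.
Codon 9 UAC (Tyr): third position 2-fold.
Four-fold degenerate third positions: 2.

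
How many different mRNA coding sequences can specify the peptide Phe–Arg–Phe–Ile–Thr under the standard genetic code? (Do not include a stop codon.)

Phe: 2 codons.
Arg: 6 codons.
Phe: 2 codons.
Ile: 3 codons.
Thr: 4 codons.
2 × 6 × 2 × 3 × 4 = 288.

288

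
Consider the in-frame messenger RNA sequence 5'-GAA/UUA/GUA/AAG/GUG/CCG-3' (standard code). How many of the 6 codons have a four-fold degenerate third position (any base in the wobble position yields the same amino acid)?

Codon 1 GAA (Glu): third position 2-fold.
Codon 2 UUA (Leu): third position 2-fold.
Codon 3 GUA (Val): third position 4-fold.
Codon 4 AAG (Lys): third position 2-fold.
Codon 5 GUG (Val): third position 4-fold.
Codon 6 CCG (Pro): third position 4-fold.
Four-fold degenerate third positions: 3.

3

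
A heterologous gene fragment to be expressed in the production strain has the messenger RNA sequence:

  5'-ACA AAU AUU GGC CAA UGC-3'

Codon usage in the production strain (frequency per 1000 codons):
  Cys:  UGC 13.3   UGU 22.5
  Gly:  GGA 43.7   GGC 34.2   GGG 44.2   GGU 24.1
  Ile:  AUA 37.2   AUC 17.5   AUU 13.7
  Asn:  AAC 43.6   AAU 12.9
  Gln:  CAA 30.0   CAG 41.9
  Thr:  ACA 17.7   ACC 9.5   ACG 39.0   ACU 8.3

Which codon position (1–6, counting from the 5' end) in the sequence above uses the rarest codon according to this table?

Codon 1 ACA (Thr): 17.7 per 1000.
Codon 2 AAU (Asn): 12.9 per 1000.
Codon 3 AUU (Ile): 13.7 per 1000.
Codon 4 GGC (Gly): 34.2 per 1000.
Codon 5 CAA (Gln): 30.0 per 1000.
Codon 6 UGC (Cys): 13.3 per 1000.
Lowest frequency is 12.9 at codon 2.

2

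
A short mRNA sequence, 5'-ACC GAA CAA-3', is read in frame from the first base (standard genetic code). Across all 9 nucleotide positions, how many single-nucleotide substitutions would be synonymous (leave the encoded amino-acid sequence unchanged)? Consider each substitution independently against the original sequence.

5

Codon 1 (ACC, Thr): 3 synonymous substitutions.
Codon 2 (GAA, Glu): 1 synonymous substitution.
Codon 3 (CAA, Gln): 1 synonymous substitution.
Total: 3 + 1 + 1 = 5.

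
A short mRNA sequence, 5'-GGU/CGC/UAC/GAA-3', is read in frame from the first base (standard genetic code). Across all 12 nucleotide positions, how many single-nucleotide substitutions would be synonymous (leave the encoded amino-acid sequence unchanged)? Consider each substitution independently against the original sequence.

8

Codon 1 (GGU, Gly): 3 synonymous substitutions.
Codon 2 (CGC, Arg): 3 synonymous substitutions.
Codon 3 (UAC, Tyr): 1 synonymous substitution.
Codon 4 (GAA, Glu): 1 synonymous substitution.
Total: 3 + 3 + 1 + 1 = 8.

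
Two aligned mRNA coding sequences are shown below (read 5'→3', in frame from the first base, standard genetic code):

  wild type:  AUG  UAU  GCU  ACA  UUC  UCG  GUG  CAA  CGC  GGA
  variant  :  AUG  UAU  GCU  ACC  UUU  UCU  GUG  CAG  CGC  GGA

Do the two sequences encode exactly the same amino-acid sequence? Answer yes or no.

yes

Codon 1: AUG Met / AUG Met — identical.
Codon 2: UAU Tyr / UAU Tyr — identical.
Codon 3: GCU Ala / GCU Ala — identical.
Codon 4: ACA Thr / ACC Thr — synonymous.
Codon 5: UUC Phe / UUU Phe — synonymous.
Codon 6: UCG Ser / UCU Ser — synonymous.
Codon 7: GUG Val / GUG Val — identical.
Codon 8: CAA Gln / CAG Gln — synonymous.
Codon 9: CGC Arg / CGC Arg — identical.
Codon 10: GGA Gly / GGA Gly — identical.
Nonsynonymous differences: 0 → same protein.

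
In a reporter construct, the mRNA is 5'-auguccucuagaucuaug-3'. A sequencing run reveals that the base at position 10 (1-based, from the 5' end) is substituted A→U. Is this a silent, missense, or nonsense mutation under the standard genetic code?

nonsense

Position 10 falls in codon 4: AGA → Arg.
After the substitution the codon is UGA → Stop.
The new codon is a stop codon, so this is a nonsense mutation.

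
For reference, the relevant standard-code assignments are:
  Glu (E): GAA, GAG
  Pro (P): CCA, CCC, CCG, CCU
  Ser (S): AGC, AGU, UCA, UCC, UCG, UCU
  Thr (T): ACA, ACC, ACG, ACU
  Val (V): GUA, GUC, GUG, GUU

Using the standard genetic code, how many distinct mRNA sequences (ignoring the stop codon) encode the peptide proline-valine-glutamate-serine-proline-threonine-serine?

18432

Pro: 4 codons.
Val: 4 codons.
Glu: 2 codons.
Ser: 6 codons.
Pro: 4 codons.
Thr: 4 codons.
Ser: 6 codons.
4 × 4 × 2 × 6 × 4 × 4 × 6 = 18432.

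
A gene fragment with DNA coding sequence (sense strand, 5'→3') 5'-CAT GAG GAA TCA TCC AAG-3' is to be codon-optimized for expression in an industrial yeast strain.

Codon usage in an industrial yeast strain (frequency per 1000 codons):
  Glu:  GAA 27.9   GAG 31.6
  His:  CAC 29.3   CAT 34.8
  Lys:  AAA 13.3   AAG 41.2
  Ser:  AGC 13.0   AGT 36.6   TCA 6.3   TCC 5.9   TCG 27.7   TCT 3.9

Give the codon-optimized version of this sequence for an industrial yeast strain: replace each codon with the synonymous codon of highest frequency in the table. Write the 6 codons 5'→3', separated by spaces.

Codon 1 (His): best is CAT at 34.8.
Codon 2 (Glu): best is GAG at 31.6.
Codon 3 (Glu): best is GAG at 31.6.
Codon 4 (Ser): best is AGT at 36.6.
Codon 5 (Ser): best is AGT at 36.6.
Codon 6 (Lys): best is AAG at 41.2.

CAT GAG GAG AGT AGT AAG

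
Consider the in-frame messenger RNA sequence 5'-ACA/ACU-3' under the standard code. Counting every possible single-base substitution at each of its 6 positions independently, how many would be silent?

6

Codon 1 (ACA, Thr): 3 synonymous substitutions.
Codon 2 (ACU, Thr): 3 synonymous substitutions.
Total: 3 + 3 = 6.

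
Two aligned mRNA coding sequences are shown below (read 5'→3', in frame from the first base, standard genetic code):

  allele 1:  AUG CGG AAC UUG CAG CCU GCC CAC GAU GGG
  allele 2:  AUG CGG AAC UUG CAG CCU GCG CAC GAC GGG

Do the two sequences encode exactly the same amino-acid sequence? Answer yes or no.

yes

Codon 1: AUG Met / AUG Met — identical.
Codon 2: CGG Arg / CGG Arg — identical.
Codon 3: AAC Asn / AAC Asn — identical.
Codon 4: UUG Leu / UUG Leu — identical.
Codon 5: CAG Gln / CAG Gln — identical.
Codon 6: CCU Pro / CCU Pro — identical.
Codon 7: GCC Ala / GCG Ala — synonymous.
Codon 8: CAC His / CAC His — identical.
Codon 9: GAU Asp / GAC Asp — synonymous.
Codon 10: GGG Gly / GGG Gly — identical.
Nonsynonymous differences: 0 → same protein.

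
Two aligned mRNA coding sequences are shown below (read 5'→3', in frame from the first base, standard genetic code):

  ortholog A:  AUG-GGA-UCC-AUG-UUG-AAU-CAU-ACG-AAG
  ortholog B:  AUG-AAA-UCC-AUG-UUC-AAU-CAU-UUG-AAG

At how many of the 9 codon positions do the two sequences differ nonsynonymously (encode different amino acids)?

Codon 1: AUG Met / AUG Met — identical.
Codon 2: GGA Gly / AAA Lys — nonsynonymous.
Codon 3: UCC Ser / UCC Ser — identical.
Codon 4: AUG Met / AUG Met — identical.
Codon 5: UUG Leu / UUC Phe — nonsynonymous.
Codon 6: AAU Asn / AAU Asn — identical.
Codon 7: CAU His / CAU His — identical.
Codon 8: ACG Thr / UUG Leu — nonsynonymous.
Codon 9: AAG Lys / AAG Lys — identical.
Nonsynonymous differences: 3.

3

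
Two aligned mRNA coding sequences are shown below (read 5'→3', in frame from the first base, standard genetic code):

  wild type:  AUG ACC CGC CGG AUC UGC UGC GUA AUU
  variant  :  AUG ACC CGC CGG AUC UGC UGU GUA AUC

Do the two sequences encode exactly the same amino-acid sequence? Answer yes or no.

Codon 1: AUG Met / AUG Met — identical.
Codon 2: ACC Thr / ACC Thr — identical.
Codon 3: CGC Arg / CGC Arg — identical.
Codon 4: CGG Arg / CGG Arg — identical.
Codon 5: AUC Ile / AUC Ile — identical.
Codon 6: UGC Cys / UGC Cys — identical.
Codon 7: UGC Cys / UGU Cys — synonymous.
Codon 8: GUA Val / GUA Val — identical.
Codon 9: AUU Ile / AUC Ile — synonymous.
Nonsynonymous differences: 0 → same protein.

yes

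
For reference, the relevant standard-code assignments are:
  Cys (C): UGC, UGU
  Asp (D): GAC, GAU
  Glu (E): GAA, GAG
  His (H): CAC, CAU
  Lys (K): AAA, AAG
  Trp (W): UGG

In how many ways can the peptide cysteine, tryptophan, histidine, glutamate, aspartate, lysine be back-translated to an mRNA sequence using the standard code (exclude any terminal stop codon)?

32

Cys: 2 codons.
Trp: 1 codon.
His: 2 codons.
Glu: 2 codons.
Asp: 2 codons.
Lys: 2 codons.
2 × 1 × 2 × 2 × 2 × 2 = 32.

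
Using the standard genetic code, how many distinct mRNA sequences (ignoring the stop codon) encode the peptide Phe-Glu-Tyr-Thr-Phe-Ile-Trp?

192

Phe: 2 codons.
Glu: 2 codons.
Tyr: 2 codons.
Thr: 4 codons.
Phe: 2 codons.
Ile: 3 codons.
Trp: 1 codon.
2 × 2 × 2 × 4 × 2 × 3 × 1 = 192.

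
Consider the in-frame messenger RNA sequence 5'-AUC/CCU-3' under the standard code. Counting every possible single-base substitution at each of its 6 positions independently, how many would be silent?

5

Codon 1 (AUC, Ile): 2 synonymous substitutions.
Codon 2 (CCU, Pro): 3 synonymous substitutions.
Total: 2 + 3 = 5.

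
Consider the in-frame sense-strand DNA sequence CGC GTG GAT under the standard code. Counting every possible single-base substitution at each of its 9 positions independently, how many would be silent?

Codon 1 (CGC, Arg): 3 synonymous substitutions.
Codon 2 (GTG, Val): 3 synonymous substitutions.
Codon 3 (GAT, Asp): 1 synonymous substitution.
Total: 3 + 3 + 1 = 7.

7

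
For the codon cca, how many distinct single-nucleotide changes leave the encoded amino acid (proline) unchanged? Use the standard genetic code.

3

Position 1: none → 0 synonymous.
Position 2: none → 0 synonymous.
Position 3: CCT, CCC, CCG → 3 synonymous.
Total: 0 + 0 + 3 = 3.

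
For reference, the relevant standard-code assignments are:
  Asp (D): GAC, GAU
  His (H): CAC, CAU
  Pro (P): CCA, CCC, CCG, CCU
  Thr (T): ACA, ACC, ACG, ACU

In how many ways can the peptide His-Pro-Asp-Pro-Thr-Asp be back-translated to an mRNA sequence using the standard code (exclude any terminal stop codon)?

512

His: 2 codons.
Pro: 4 codons.
Asp: 2 codons.
Pro: 4 codons.
Thr: 4 codons.
Asp: 2 codons.
2 × 4 × 2 × 4 × 4 × 2 = 512.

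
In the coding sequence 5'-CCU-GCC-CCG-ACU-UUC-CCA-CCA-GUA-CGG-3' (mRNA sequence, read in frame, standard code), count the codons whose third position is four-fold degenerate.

Codon 1 CCU (Pro): third position 4-fold.
Codon 2 GCC (Ala): third position 4-fold.
Codon 3 CCG (Pro): third position 4-fold.
Codon 4 ACU (Thr): third position 4-fold.
Codon 5 UUC (Phe): third position 2-fold.
Codon 6 CCA (Pro): third position 4-fold.
Codon 7 CCA (Pro): third position 4-fold.
Codon 8 GUA (Val): third position 4-fold.
Codon 9 CGG (Arg): third position 4-fold.
Four-fold degenerate third positions: 8.

8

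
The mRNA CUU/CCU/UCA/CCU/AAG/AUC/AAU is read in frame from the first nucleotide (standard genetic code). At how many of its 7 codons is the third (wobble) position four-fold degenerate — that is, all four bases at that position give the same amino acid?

4

Codon 1 CUU (Leu): third position 4-fold.
Codon 2 CCU (Pro): third position 4-fold.
Codon 3 UCA (Ser): third position 4-fold.
Codon 4 CCU (Pro): third position 4-fold.
Codon 5 AAG (Lys): third position 2-fold.
Codon 6 AUC (Ile): third position 3-fold.
Codon 7 AAU (Asn): third position 2-fold.
Four-fold degenerate third positions: 4.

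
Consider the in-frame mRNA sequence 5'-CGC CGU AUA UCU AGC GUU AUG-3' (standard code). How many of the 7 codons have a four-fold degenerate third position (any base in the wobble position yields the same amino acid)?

4

Codon 1 CGC (Arg): third position 4-fold.
Codon 2 CGU (Arg): third position 4-fold.
Codon 3 AUA (Ile): third position 3-fold.
Codon 4 UCU (Ser): third position 4-fold.
Codon 5 AGC (Ser): third position 2-fold.
Codon 6 GUU (Val): third position 4-fold.
Codon 7 AUG (Met): third position 1-fold.
Four-fold degenerate third positions: 4.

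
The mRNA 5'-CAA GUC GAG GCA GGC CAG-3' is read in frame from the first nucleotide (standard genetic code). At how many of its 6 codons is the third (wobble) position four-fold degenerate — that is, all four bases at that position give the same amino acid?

Codon 1 CAA (Gln): third position 2-fold.
Codon 2 GUC (Val): third position 4-fold.
Codon 3 GAG (Glu): third position 2-fold.
Codon 4 GCA (Ala): third position 4-fold.
Codon 5 GGC (Gly): third position 4-fold.
Codon 6 CAG (Gln): third position 2-fold.
Four-fold degenerate third positions: 3.

3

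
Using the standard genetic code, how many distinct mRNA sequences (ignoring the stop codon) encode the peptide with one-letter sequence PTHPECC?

Pro: 4 codons.
Thr: 4 codons.
His: 2 codons.
Pro: 4 codons.
Glu: 2 codons.
Cys: 2 codons.
Cys: 2 codons.
4 × 4 × 2 × 4 × 2 × 2 × 2 = 1024.

1024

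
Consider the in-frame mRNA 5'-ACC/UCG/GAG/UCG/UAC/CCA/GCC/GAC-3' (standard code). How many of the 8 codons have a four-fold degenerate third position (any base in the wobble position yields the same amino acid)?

5

Codon 1 ACC (Thr): third position 4-fold.
Codon 2 UCG (Ser): third position 4-fold.
Codon 3 GAG (Glu): third position 2-fold.
Codon 4 UCG (Ser): third position 4-fold.
Codon 5 UAC (Tyr): third position 2-fold.
Codon 6 CCA (Pro): third position 4-fold.
Codon 7 GCC (Ala): third position 4-fold.
Codon 8 GAC (Asp): third position 2-fold.
Four-fold degenerate third positions: 5.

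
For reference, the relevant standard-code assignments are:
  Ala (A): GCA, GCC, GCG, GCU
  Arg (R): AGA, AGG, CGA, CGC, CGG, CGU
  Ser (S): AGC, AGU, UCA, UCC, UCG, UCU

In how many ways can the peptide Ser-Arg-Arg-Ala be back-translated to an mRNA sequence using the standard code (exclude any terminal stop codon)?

Ser: 6 codons.
Arg: 6 codons.
Arg: 6 codons.
Ala: 4 codons.
6 × 6 × 6 × 4 = 864.

864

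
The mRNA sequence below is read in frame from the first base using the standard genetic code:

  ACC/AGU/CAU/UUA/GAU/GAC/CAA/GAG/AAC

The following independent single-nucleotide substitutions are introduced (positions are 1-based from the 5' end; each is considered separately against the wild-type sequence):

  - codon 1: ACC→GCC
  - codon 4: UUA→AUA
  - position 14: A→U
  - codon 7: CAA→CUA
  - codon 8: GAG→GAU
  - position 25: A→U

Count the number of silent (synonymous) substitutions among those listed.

Codon 1: ACC (Thr) → GCC (Ala) — missense.
Codon 4: UUA (Leu) → AUA (Ile) — missense.
Codon 5: GAU (Asp) → GUU (Val) — missense.
Codon 7: CAA (Gln) → CUA (Leu) — missense.
Codon 8: GAG (Glu) → GAU (Asp) — missense.
Codon 9: AAC (Asn) → UAC (Tyr) — missense.
Synonymous: 0 of 6.

0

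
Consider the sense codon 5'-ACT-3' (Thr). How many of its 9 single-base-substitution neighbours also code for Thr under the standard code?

3

Position 1: none → 0 synonymous.
Position 2: none → 0 synonymous.
Position 3: ACC, ACA, ACG → 3 synonymous.
Total: 0 + 0 + 3 = 3.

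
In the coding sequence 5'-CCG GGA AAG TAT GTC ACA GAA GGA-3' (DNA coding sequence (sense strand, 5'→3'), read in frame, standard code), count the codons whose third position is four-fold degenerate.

5

Codon 1 CCG (Pro): third position 4-fold.
Codon 2 GGA (Gly): third position 4-fold.
Codon 3 AAG (Lys): third position 2-fold.
Codon 4 TAT (Tyr): third position 2-fold.
Codon 5 GTC (Val): third position 4-fold.
Codon 6 ACA (Thr): third position 4-fold.
Codon 7 GAA (Glu): third position 2-fold.
Codon 8 GGA (Gly): third position 4-fold.
Four-fold degenerate third positions: 5.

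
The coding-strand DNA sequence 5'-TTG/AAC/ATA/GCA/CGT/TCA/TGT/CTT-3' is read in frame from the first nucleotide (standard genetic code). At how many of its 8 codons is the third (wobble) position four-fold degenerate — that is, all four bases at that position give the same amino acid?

4

Codon 1 TTG (Leu): third position 2-fold.
Codon 2 AAC (Asn): third position 2-fold.
Codon 3 ATA (Ile): third position 3-fold.
Codon 4 GCA (Ala): third position 4-fold.
Codon 5 CGT (Arg): third position 4-fold.
Codon 6 TCA (Ser): third position 4-fold.
Codon 7 TGT (Cys): third position 2-fold.
Codon 8 CTT (Leu): third position 4-fold.
Four-fold degenerate third positions: 4.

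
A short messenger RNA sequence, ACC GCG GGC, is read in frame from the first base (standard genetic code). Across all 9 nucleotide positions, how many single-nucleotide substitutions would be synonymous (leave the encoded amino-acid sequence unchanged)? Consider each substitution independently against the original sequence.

Codon 1 (ACC, Thr): 3 synonymous substitutions.
Codon 2 (GCG, Ala): 3 synonymous substitutions.
Codon 3 (GGC, Gly): 3 synonymous substitutions.
Total: 3 + 3 + 3 = 9.

9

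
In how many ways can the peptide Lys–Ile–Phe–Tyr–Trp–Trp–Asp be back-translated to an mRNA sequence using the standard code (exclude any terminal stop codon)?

Lys: 2 codons.
Ile: 3 codons.
Phe: 2 codons.
Tyr: 2 codons.
Trp: 1 codon.
Trp: 1 codon.
Asp: 2 codons.
2 × 3 × 2 × 2 × 1 × 1 × 2 = 48.

48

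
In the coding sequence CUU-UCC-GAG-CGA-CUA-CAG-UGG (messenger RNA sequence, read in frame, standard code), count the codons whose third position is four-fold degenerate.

Codon 1 CUU (Leu): third position 4-fold.
Codon 2 UCC (Ser): third position 4-fold.
Codon 3 GAG (Glu): third position 2-fold.
Codon 4 CGA (Arg): third position 4-fold.
Codon 5 CUA (Leu): third position 4-fold.
Codon 6 CAG (Gln): third position 2-fold.
Codon 7 UGG (Trp): third position 1-fold.
Four-fold degenerate third positions: 4.

4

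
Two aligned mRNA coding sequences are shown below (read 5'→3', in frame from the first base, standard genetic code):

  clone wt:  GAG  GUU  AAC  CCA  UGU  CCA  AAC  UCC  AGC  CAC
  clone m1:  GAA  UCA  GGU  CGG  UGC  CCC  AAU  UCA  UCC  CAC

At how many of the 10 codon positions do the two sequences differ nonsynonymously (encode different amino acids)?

Codon 1: GAG Glu / GAA Glu — synonymous.
Codon 2: GUU Val / UCA Ser — nonsynonymous.
Codon 3: AAC Asn / GGU Gly — nonsynonymous.
Codon 4: CCA Pro / CGG Arg — nonsynonymous.
Codon 5: UGU Cys / UGC Cys — synonymous.
Codon 6: CCA Pro / CCC Pro — synonymous.
Codon 7: AAC Asn / AAU Asn — synonymous.
Codon 8: UCC Ser / UCA Ser — synonymous.
Codon 9: AGC Ser / UCC Ser — synonymous.
Codon 10: CAC His / CAC His — identical.
Nonsynonymous differences: 3.

3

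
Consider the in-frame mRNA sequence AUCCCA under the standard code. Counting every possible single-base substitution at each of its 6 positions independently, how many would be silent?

5

Codon 1 (AUC, Ile): 2 synonymous substitutions.
Codon 2 (CCA, Pro): 3 synonymous substitutions.
Total: 2 + 3 = 5.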